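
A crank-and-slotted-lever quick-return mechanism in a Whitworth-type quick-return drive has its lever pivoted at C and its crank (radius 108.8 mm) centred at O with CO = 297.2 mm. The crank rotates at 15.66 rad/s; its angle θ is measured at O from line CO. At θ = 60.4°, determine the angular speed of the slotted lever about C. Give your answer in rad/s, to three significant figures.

ω = 15.66 rad/s
Crank pin A relative to C: A = (d + r cosθ, r sinθ); lever angle φ = atan2(r sinθ, d + r cosθ).
Differentiating tanφ: φ̇ = rω(d cosθ + r)/(d² + r² + 2dr cosθ).
d² + r² + 2dr cosθ = |CA|² = 0.132109 m²;  d cosθ + r = +0.2556 m.
|ω_lever| = |0.1088·15.66·+0.2556| / 0.132109 = 3.2965 rad/s.

3.30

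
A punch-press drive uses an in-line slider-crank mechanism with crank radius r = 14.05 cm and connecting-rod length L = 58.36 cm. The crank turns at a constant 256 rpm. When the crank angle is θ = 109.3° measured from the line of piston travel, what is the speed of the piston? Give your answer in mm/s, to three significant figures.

ω = 2π·256/60 = 26.81 rad/s
For an in-line slider-crank, x = r cosθ + √(L² − r² sin²θ), so v = −rω sinθ·[1 + r cosθ/√(L² − r² sin²θ)].
With r = 0.1405 m, L = 0.5836 m, θ = 109.3°: √(L² − r² sin²θ) = 0.56834 m.
v = −0.1405·26.81·0.94380·[1 + 0.1405·-0.33051/0.56834] = -3.2644 m/s.
|v| = 3.2644 m/s = 3264.4 mm/s.

3260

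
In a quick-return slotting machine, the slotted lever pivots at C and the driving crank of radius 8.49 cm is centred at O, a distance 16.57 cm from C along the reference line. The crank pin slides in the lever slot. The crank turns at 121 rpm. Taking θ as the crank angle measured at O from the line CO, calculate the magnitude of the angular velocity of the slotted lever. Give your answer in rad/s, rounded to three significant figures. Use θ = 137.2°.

2.81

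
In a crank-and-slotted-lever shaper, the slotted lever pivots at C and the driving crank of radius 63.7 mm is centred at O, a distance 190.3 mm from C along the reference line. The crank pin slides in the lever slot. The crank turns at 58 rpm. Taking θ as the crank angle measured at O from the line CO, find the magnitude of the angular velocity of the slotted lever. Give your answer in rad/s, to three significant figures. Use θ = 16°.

1.50

ω = 6.074 rad/s (from 58 rpm).
Crank pin A relative to C: A = (d + r cosθ, r sinθ); lever angle φ = atan2(r sinθ, d + r cosθ).
Differentiating tanφ: φ̇ = rω(d cosθ + r)/(d² + r² + 2dr cosθ).
d² + r² + 2dr cosθ = |CA|² = 0.0635768 m²;  d cosθ + r = +0.24663 m.
|ω_lever| = |0.0637·6.074·+0.24663| / 0.0635768 = 1.5009 rad/s.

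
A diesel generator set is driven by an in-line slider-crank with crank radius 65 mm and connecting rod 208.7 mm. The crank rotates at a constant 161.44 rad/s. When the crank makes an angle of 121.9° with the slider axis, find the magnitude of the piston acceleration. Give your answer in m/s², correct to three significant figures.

ω = 161.4 rad/s
x(θ) = r cosθ + √(L² − r² sin²θ); with ω constant, a = ω²·d²x/dθ².
d²x/dθ² = −r cosθ − r²(cos2θ)/√u − r⁴ sin²2θ/(4u^{3/2}),  u = L² − r² sin²θ = 0.0405105 m².
Substituting r = 0.065 m, L = 0.2087 m, θ = 121.9°: d²x/dθ² = +0.043176 m.
a = ω²·d²x/dθ² = (161.4)²·(+0.043176) = +1125.3 m/s²;  |a| = 1125.3 m/s².

1130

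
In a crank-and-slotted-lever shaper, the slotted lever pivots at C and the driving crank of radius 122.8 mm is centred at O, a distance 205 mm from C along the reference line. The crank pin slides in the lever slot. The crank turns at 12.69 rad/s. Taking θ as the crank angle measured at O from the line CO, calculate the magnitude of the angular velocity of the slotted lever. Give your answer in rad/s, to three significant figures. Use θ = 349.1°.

4.74

ω = 12.69 rad/s
Crank pin A relative to C: A = (d + r cosθ, r sinθ); lever angle φ = atan2(r sinθ, d + r cosθ).
Differentiating tanφ: φ̇ = rω(d cosθ + r)/(d² + r² + 2dr cosθ).
d² + r² + 2dr cosθ = |CA|² = 0.106544 m²;  d cosθ + r = +0.3241 m.
|ω_lever| = |0.1228·12.69·+0.3241| / 0.106544 = 4.7403 rad/s.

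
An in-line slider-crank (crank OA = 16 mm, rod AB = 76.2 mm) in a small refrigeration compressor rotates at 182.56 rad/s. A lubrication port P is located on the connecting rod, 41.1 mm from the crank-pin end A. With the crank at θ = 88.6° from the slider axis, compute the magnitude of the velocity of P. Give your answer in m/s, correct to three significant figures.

ω = 182.6 rad/s.  Crank-pin speed |V_A| = rω = 2.921 m/s, perpendicular to OA.
Rod angle: sinφ = −(r/L) sinθ ⇒ φ = -12.117°; ω_rod = −rω cosθ/√(L²−r²sin²θ) = -0.9579 rad/s.
V_P = V_A + ω_rod × AP, with AP = 0.0411 m along the rod.
Components: V_Px = −rω sinθ − a·ω_rod·sinφ = -2.9284 m/s;  V_Py = rω cosθ + a·ω_rod·cosφ = +0.032873 m/s.
|V_P| = √(V_Px² + V_Py²) = 2.9285 m/s.

2.93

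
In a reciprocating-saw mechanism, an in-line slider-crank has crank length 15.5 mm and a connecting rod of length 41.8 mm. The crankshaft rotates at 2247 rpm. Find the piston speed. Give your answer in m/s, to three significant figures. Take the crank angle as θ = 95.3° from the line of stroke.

3.50

ω = 2π·2247/60 = 235.3 rad/s
For an in-line slider-crank, x = r cosθ + √(L² − r² sin²θ), so v = −rω sinθ·[1 + r cosθ/√(L² − r² sin²θ)].
With r = 0.0155 m, L = 0.0418 m, θ = 95.3°: √(L² − r² sin²θ) = 0.038846 m.
v = −0.0155·235.3·0.99572·[1 + 0.0155·-0.09237/0.038846] = -3.4978 m/s.
|v| = 3.4978 m/s.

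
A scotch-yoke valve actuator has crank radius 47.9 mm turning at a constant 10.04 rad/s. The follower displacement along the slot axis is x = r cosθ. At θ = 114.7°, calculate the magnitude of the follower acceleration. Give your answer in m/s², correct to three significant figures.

ω = 10.04 rad/s
x = r cosθ ⇒ ẍ = −rω² cosθ (ω constant).
|a| = rω²|cosθ| = 0.0479·(10.04)²·|cos 114.7°| = 2.0176 m/s².

2.02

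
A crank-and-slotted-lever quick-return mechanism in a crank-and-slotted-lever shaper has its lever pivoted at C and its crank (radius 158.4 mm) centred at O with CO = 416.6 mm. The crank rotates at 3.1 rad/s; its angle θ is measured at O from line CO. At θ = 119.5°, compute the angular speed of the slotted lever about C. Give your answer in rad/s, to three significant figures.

0.172

ω = 3.1 rad/s
Crank pin A relative to C: A = (d + r cosθ, r sinθ); lever angle φ = atan2(r sinθ, d + r cosθ).
Differentiating tanφ: φ̇ = rω(d cosθ + r)/(d² + r² + 2dr cosθ).
d² + r² + 2dr cosθ = |CA|² = 0.133657 m²;  d cosθ + r = -0.046744 m.
|ω_lever| = |0.1584·3.1·-0.046744| / 0.133657 = 0.17173 rad/s.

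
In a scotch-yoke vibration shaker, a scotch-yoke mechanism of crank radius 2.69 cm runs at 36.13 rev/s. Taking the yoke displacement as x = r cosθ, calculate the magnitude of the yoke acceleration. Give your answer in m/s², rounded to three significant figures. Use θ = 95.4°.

130

ω = 227 rad/s (from 36.13 rev/s).
x = r cosθ ⇒ ẍ = −rω² cosθ (ω constant).
|a| = rω²|cosθ| = 0.0269·(227)²·|cos 95.4°| = 130.46 m/s².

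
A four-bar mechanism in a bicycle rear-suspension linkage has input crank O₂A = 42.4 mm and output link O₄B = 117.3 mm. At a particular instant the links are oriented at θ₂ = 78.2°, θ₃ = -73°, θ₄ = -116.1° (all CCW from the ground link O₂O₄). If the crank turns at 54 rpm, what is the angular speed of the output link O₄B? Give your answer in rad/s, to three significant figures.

ω₂ = 5.655 rad/s (from 54 rpm).
Differentiating the loop-closure r₂e^{iθ₂}+r₃e^{iθ₃}=r₁+r₄e^{iθ₄} gives r₂ω₂e^{iθ₂}+r₃ω₃e^{iθ₃}=r₄ω₄e^{iθ₄}.
Eliminating the other unknown: ω₄ = r₂ω₂ sin(θ₂−θ₃) / [r₄ sin(θ₄−θ₃)].
Numerator sine = +0.48175; denominator sine = -0.68327.
Result = 0.0424·5.655·(+0.48175) / (0.1173·(-0.68327)) = -1.4412 rad/s; magnitude 1.4412 rad/s.

1.44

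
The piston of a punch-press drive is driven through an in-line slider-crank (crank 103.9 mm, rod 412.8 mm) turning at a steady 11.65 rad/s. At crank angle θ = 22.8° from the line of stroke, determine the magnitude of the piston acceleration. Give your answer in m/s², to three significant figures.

ω = 11.65 rad/s
x(θ) = r cosθ + √(L² − r² sin²θ); with ω constant, a = ω²·d²x/dθ².
d²x/dθ² = −r cosθ − r²(cos2θ)/√u − r⁴ sin²2θ/(4u^{3/2}),  u = L² − r² sin²θ = 0.168783 m².
Substituting r = 0.1039 m, L = 0.4128 m, θ = 22.8°: d²x/dθ² = -0.11438 m.
a = ω²·d²x/dθ² = (11.65)²·(-0.11438) = -15.524 m/s²;  |a| = 15.524 m/s².

15.5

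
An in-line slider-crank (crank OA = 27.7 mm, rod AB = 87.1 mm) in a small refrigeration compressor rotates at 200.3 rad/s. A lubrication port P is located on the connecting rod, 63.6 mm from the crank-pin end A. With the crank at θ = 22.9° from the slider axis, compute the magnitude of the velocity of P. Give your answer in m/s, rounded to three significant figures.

ω = 200.3 rad/s.  Crank-pin speed |V_A| = rω = 5.5483 m/s, perpendicular to OA.
Rod angle: sinφ = −(r/L) sinθ ⇒ φ = -7.109°; ω_rod = −rω cosθ/√(L²−r²sin²θ) = -59.134 rad/s.
V_P = V_A + ω_rod × AP, with AP = 0.0636 m along the rod.
Components: V_Px = −rω sinθ − a·ω_rod·sinφ = -2.6244 m/s;  V_Py = rω cosθ + a·ω_rod·cosφ = +1.379 m/s.
|V_P| = √(V_Px² + V_Py²) = 2.9646 m/s.

2.96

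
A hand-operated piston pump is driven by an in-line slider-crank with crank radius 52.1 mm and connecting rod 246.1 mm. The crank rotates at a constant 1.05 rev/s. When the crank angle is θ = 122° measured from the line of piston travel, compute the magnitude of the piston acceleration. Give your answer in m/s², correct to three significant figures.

1.41

ω = 2π·1.05 = 6.597 rad/s
x(θ) = r cosθ + √(L² − r² sin²θ); with ω constant, a = ω²·d²x/dθ².
d²x/dθ² = −r cosθ − r²(cos2θ)/√u − r⁴ sin²2θ/(4u^{3/2}),  u = L² − r² sin²θ = 0.058613 m².
Substituting r = 0.0521 m, L = 0.2461 m, θ = 122°: d²x/dθ² = +0.032419 m.
a = ω²·d²x/dθ² = (6.597)²·(+0.032419) = +1.411 m/s²;  |a| = 1.411 m/s².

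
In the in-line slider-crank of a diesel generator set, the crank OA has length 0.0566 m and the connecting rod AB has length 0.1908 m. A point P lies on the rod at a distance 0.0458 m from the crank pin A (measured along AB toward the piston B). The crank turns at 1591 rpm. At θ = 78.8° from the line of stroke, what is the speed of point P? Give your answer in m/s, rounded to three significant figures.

9.49

ω = 166.6 rad/s.  Crank-pin speed |V_A| = rω = 9.4301 m/s, perpendicular to OA.
Rod angle: sinφ = −(r/L) sinθ ⇒ φ = -16.918°; ω_rod = −rω cosθ/√(L²−r²sin²θ) = -10.034 rad/s.
V_P = V_A + ω_rod × AP, with AP = 0.0458 m along the rod.
Components: V_Px = −rω sinθ − a·ω_rod·sinφ = -9.3842 m/s;  V_Py = rω cosθ + a·ω_rod·cosφ = +1.392 m/s.
|V_P| = √(V_Px² + V_Py²) = 9.4869 m/s.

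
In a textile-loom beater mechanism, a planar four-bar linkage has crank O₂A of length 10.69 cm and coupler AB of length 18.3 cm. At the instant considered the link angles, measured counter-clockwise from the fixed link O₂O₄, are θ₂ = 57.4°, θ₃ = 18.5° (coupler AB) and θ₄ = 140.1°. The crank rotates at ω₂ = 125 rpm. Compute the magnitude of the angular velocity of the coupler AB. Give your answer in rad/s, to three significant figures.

8.90

ω₂ = 13.09 rad/s (from 125 rpm).
Differentiating the loop-closure r₂e^{iθ₂}+r₃e^{iθ₃}=r₁+r₄e^{iθ₄} gives r₂ω₂e^{iθ₂}+r₃ω₃e^{iθ₃}=r₄ω₄e^{iθ₄}.
Eliminating the other unknown: ω₃ = r₂ω₂ sin(θ₄−θ₂) / [r₃ sin(θ₃−θ₄)].
Numerator sine = +0.99189; denominator sine = -0.85173.
Result = 0.1069·13.09·(+0.99189) / (0.183·(-0.85173)) = -8.9049 rad/s; magnitude 8.9049 rad/s.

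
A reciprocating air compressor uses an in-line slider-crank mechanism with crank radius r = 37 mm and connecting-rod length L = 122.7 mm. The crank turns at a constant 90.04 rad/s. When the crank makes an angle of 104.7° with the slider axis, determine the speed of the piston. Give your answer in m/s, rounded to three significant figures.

2.96

ω = 90.04 rad/s
For an in-line slider-crank, x = r cosθ + √(L² − r² sin²θ), so v = −rω sinθ·[1 + r cosθ/√(L² − r² sin²θ)].
With r = 0.037 m, L = 0.1227 m, θ = 104.7°: √(L² − r² sin²θ) = 0.11736 m.
v = −0.037·90.04·0.96727·[1 + 0.037·-0.25376/0.11736] = -2.9646 m/s.
|v| = 2.9646 m/s.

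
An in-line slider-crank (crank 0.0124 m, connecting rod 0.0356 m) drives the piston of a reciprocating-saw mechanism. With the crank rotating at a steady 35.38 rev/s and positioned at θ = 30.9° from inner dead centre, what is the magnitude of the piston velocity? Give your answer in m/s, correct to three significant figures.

ω = 2π·35.4 = 222.3 rad/s
For an in-line slider-crank, x = r cosθ + √(L² − r² sin²θ), so v = −rω sinθ·[1 + r cosθ/√(L² − r² sin²θ)].
With r = 0.0124 m, L = 0.0356 m, θ = 30.9°: √(L² − r² sin²θ) = 0.035026 m.
v = −0.0124·222.3·0.51354·[1 + 0.0124·0.85806/0.035026] = -1.8456 m/s.
|v| = 1.8456 m/s.

1.85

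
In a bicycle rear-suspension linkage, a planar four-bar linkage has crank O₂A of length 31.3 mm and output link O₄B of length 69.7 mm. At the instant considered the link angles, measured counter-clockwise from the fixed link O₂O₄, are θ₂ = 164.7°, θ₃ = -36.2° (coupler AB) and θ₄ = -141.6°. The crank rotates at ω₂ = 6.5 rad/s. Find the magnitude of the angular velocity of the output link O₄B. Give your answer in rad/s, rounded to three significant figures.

1.08

ω₂ = 6.5 rad/s
Differentiating the loop-closure r₂e^{iθ₂}+r₃e^{iθ₃}=r₁+r₄e^{iθ₄} gives r₂ω₂e^{iθ₂}+r₃ω₃e^{iθ₃}=r₄ω₄e^{iθ₄}.
Eliminating the other unknown: ω₄ = r₂ω₂ sin(θ₂−θ₃) / [r₄ sin(θ₄−θ₃)].
Numerator sine = -0.35674; denominator sine = -0.96410.
Result = 0.0313·6.5·(-0.35674) / (0.0697·(-0.96410)) = +1.0801 rad/s; magnitude 1.0801 rad/s.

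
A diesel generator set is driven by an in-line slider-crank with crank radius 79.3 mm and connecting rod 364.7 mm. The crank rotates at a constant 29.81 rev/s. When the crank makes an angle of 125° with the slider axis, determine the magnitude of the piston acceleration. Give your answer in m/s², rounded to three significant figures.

ω = 2π·29.8 = 187.3 rad/s
x(θ) = r cosθ + √(L² − r² sin²θ); with ω constant, a = ω²·d²x/dθ².
d²x/dθ² = −r cosθ − r²(cos2θ)/√u − r⁴ sin²2θ/(4u^{3/2}),  u = L² − r² sin²θ = 0.128786 m².
Substituting r = 0.0793 m, L = 0.3647 m, θ = 125°: d²x/dθ² = +0.051289 m.
a = ω²·d²x/dθ² = (187.3)²·(+0.051289) = +1799.3 m/s²;  |a| = 1799.3 m/s².

1800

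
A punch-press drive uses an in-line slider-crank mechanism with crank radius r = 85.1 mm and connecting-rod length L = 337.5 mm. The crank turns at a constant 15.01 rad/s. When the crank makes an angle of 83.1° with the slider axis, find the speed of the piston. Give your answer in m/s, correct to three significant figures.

1.31

ω = 15.01 rad/s
For an in-line slider-crank, x = r cosθ + √(L² − r² sin²θ), so v = −rω sinθ·[1 + r cosθ/√(L² − r² sin²θ)].
With r = 0.0851 m, L = 0.3375 m, θ = 83.1°: √(L² − r² sin²θ) = 0.32675 m.
v = −0.0851·15.01·0.99276·[1 + 0.0851·0.12014/0.32675] = -1.3078 m/s.
|v| = 1.3078 m/s.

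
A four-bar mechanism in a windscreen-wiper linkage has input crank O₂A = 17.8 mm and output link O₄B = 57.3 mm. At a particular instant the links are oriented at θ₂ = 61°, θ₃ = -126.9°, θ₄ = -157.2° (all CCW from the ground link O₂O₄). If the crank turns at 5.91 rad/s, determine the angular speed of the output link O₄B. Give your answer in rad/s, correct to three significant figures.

ω₂ = 5.91 rad/s
Differentiating the loop-closure r₂e^{iθ₂}+r₃e^{iθ₃}=r₁+r₄e^{iθ₄} gives r₂ω₂e^{iθ₂}+r₃ω₃e^{iθ₃}=r₄ω₄e^{iθ₄}.
Eliminating the other unknown: ω₄ = r₂ω₂ sin(θ₂−θ₃) / [r₄ sin(θ₄−θ₃)].
Numerator sine = -0.13744; denominator sine = -0.50453.
Result = 0.0178·5.91·(-0.13744) / (0.0573·(-0.50453)) = +0.50014 rad/s; magnitude 0.50014 rad/s.

0.500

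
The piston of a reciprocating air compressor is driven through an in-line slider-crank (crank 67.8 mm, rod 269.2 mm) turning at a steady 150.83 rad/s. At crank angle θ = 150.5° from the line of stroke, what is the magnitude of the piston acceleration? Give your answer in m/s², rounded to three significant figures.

ω = 150.8 rad/s
x(θ) = r cosθ + √(L² − r² sin²θ); with ω constant, a = ω²·d²x/dθ².
d²x/dθ² = −r cosθ − r²(cos2θ)/√u − r⁴ sin²2θ/(4u^{3/2}),  u = L² − r² sin²θ = 0.071354 m².
Substituting r = 0.0678 m, L = 0.2692 m, θ = 150.5°: d²x/dθ² = +0.049943 m.
a = ω²·d²x/dθ² = (150.8)²·(+0.049943) = +1136.2 m/s²;  |a| = 1136.2 m/s².

1140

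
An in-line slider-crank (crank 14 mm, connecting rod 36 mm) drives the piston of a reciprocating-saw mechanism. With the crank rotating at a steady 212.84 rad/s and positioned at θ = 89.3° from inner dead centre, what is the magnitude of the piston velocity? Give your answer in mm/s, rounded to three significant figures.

ω = 212.8 rad/s
For an in-line slider-crank, x = r cosθ + √(L² − r² sin²θ), so v = −rω sinθ·[1 + r cosθ/√(L² − r² sin²θ)].
With r = 0.014 m, L = 0.036 m, θ = 89.3°: √(L² − r² sin²θ) = 0.033167 m.
v = −0.014·212.8·0.99993·[1 + 0.014·0.01222/0.033167] = -2.9949 m/s.
|v| = 2.9949 m/s = 2994.9 mm/s.

2990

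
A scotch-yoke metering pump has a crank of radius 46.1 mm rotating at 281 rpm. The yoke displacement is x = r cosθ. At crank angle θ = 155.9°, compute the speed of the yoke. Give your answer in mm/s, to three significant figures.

ω = 29.43 rad/s (from 281 rpm).
x = r cosθ ⇒ ẋ = −rω sinθ.
|v| = rω|sinθ| = 0.0461·29.43·|sin 155.9°| = 0.55392 m/s = 553.92 mm/s.

554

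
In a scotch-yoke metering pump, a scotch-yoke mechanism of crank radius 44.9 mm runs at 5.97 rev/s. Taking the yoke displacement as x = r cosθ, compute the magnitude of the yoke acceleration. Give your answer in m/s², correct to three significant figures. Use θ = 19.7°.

59.5

ω = 37.51 rad/s (from 5.97 rev/s).
x = r cosθ ⇒ ẍ = −rω² cosθ (ω constant).
|a| = rω²|cosθ| = 0.0449·(37.51)²·|cos 19.7°| = 59.479 m/s².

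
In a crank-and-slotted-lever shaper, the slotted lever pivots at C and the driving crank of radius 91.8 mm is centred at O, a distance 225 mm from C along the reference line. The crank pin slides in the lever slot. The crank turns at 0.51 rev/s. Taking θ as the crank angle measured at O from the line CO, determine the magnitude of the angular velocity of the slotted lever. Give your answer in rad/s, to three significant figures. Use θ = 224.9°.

0.667

ω = 3.204 rad/s (from 0.51 rev/s).
Crank pin A relative to C: A = (d + r cosθ, r sinθ); lever angle φ = atan2(r sinθ, d + r cosθ).
Differentiating tanφ: φ̇ = rω(d cosθ + r)/(d² + r² + 2dr cosθ).
d² + r² + 2dr cosθ = |CA|² = 0.0297907 m²;  d cosθ + r = -0.067576 m.
|ω_lever| = |0.0918·3.204·-0.067576| / 0.0297907 = 0.66728 rad/s.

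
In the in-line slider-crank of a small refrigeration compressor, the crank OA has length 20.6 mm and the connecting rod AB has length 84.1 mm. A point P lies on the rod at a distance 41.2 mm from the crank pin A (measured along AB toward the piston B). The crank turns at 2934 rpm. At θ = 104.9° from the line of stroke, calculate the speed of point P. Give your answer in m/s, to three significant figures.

ω = 307.2 rad/s.  Crank-pin speed |V_A| = rω = 6.3293 m/s, perpendicular to OA.
Rod angle: sinφ = −(r/L) sinθ ⇒ φ = -13.692°; ω_rod = −rω cosθ/√(L²−r²sin²θ) = +19.918 rad/s.
V_P = V_A + ω_rod × AP, with AP = 0.0412 m along the rod.
Components: V_Px = −rω sinθ − a·ω_rod·sinφ = -5.9222 m/s;  V_Py = rω cosθ + a·ω_rod·cosφ = -0.83018 m/s.
|V_P| = √(V_Px² + V_Py²) = 5.9801 m/s.

5.98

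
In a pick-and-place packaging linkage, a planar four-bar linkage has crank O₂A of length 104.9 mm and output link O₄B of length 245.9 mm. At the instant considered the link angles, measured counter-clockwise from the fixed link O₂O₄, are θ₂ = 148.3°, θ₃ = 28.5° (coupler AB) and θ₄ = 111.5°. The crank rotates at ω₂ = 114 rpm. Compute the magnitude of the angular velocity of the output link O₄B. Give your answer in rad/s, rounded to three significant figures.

ω₂ = 11.94 rad/s (from 114 rpm).
Differentiating the loop-closure r₂e^{iθ₂}+r₃e^{iθ₃}=r₁+r₄e^{iθ₄} gives r₂ω₂e^{iθ₂}+r₃ω₃e^{iθ₃}=r₄ω₄e^{iθ₄}.
Eliminating the other unknown: ω₄ = r₂ω₂ sin(θ₂−θ₃) / [r₄ sin(θ₄−θ₃)].
Numerator sine = +0.86777; denominator sine = +0.99255.
Result = 0.1049·11.94·(+0.86777) / (0.2459·(+0.99255)) = +4.4525 rad/s; magnitude 4.4525 rad/s.

4.45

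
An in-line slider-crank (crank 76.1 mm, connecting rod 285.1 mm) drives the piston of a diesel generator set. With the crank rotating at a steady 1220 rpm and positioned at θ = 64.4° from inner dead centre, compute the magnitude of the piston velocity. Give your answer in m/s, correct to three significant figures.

9.81

ω = 2π·1220/60 = 127.8 rad/s
For an in-line slider-crank, x = r cosθ + √(L² − r² sin²θ), so v = −rω sinθ·[1 + r cosθ/√(L² − r² sin²θ)].
With r = 0.0761 m, L = 0.2851 m, θ = 64.4°: √(L² − r² sin²θ) = 0.27672 m.
v = −0.0761·127.8·0.90183·[1 + 0.0761·0.43209/0.27672] = -9.8099 m/s.
|v| = 9.8099 m/s.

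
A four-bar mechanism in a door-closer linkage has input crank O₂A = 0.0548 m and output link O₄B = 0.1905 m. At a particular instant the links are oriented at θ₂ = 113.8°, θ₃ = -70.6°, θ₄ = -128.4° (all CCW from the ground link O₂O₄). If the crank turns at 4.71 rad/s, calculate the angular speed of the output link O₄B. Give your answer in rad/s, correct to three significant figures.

ω₂ = 4.71 rad/s
Differentiating the loop-closure r₂e^{iθ₂}+r₃e^{iθ₃}=r₁+r₄e^{iθ₄} gives r₂ω₂e^{iθ₂}+r₃ω₃e^{iθ₃}=r₄ω₄e^{iθ₄}.
Eliminating the other unknown: ω₄ = r₂ω₂ sin(θ₂−θ₃) / [r₄ sin(θ₄−θ₃)].
Numerator sine = -0.07672; denominator sine = -0.84619.
Result = 0.0548·4.71·(-0.07672) / (0.1905·(-0.84619)) = +0.12284 rad/s; magnitude 0.12284 rad/s.

0.123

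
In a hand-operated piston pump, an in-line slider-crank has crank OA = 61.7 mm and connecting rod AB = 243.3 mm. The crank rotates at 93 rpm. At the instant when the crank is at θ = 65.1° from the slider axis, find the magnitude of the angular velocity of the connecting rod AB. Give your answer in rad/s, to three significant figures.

ω = 9.739 rad/s (converted from 93 rpm).
The rod makes angle φ with the slider axis where L sinφ = r sinθ; differentiating, L cosφ·φ̇ = r ω cosθ.
L cosφ = √(L² − r² sin²θ) = 0.23678 m.
|ω_rod| = r ω |cosθ| / √(L² − r² sin²θ) = 0.0617·9.739·0.42104/0.23678 = 1.0685 rad/s.

1.07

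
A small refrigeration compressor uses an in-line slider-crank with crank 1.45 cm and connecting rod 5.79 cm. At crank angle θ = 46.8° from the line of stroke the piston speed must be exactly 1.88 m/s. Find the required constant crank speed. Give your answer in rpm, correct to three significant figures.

1450

For an in-line slider-crank, |v_piston| = rω|sinθ|·[1 + r cosθ/√(L² − r² sin²θ)].
With r = 0.0145 m, L = 0.0579 m, θ = 46.8°: the bracketed kinematic factor |dx/dθ| = 0.012413 m.
ω = v/|dx/dθ| = 1.88/0.012413 = 151.45 rad/s.
N = 60ω/(2π) = 1446.3 rpm.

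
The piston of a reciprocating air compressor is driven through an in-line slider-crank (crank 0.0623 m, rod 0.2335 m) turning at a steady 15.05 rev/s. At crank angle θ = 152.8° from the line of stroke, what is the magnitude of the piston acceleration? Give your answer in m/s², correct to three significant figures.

ω = 2π·15.1 = 94.56 rad/s
x(θ) = r cosθ + √(L² − r² sin²θ); with ω constant, a = ω²·d²x/dθ².
d²x/dθ² = −r cosθ − r²(cos2θ)/√u − r⁴ sin²2θ/(4u^{3/2}),  u = L² − r² sin²θ = 0.0537113 m².
Substituting r = 0.0623 m, L = 0.2335 m, θ = 152.8°: d²x/dθ² = +0.045462 m.
a = ω²·d²x/dθ² = (94.56)²·(+0.045462) = +406.52 m/s²;  |a| = 406.52 m/s².

407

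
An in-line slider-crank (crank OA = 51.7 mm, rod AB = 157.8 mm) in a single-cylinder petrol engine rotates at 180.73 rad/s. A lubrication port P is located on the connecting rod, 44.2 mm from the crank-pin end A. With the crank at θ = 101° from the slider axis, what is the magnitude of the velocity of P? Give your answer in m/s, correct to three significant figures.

9.09

ω = 180.7 rad/s.  Crank-pin speed |V_A| = rω = 9.3437 m/s, perpendicular to OA.
Rod angle: sinφ = −(r/L) sinθ ⇒ φ = -18.760°; ω_rod = −rω cosθ/√(L²−r²sin²θ) = +11.932 rad/s.
V_P = V_A + ω_rod × AP, with AP = 0.0442 m along the rod.
Components: V_Px = −rω sinθ − a·ω_rod·sinφ = -9.0025 m/s;  V_Py = rω cosθ + a·ω_rod·cosφ = -1.2835 m/s.
|V_P| = √(V_Px² + V_Py²) = 9.0935 m/s.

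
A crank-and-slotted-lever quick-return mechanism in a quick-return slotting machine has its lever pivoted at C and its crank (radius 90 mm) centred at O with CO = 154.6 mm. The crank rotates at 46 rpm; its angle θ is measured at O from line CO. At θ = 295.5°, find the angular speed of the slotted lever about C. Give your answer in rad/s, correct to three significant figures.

ω = 4.817 rad/s (from 46 rpm).
Crank pin A relative to C: A = (d + r cosθ, r sinθ); lever angle φ = atan2(r sinθ, d + r cosθ).
Differentiating tanφ: φ̇ = rω(d cosθ + r)/(d² + r² + 2dr cosθ).
d² + r² + 2dr cosθ = |CA|² = 0.0439814 m²;  d cosθ + r = +0.15656 m.
|ω_lever| = |0.09·4.817·+0.15656| / 0.0439814 = 1.5432 rad/s.

1.54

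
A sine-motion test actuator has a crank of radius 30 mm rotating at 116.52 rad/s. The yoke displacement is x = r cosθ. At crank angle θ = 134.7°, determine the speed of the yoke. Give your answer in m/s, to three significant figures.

2.48

ω = 116.5 rad/s
x = r cosθ ⇒ ẋ = −rω sinθ.
|v| = rω|sinθ| = 0.03·116.5·|sin 134.7°| = 2.4847 m/s.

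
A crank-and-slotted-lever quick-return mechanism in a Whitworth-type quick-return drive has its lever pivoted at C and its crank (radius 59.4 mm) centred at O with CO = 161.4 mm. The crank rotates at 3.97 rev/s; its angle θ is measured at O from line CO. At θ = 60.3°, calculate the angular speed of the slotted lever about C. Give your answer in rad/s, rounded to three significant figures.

5.28

ω = 24.94 rad/s (from 3.97 rev/s).
Crank pin A relative to C: A = (d + r cosθ, r sinθ); lever angle φ = atan2(r sinθ, d + r cosθ).
Differentiating tanφ: φ̇ = rω(d cosθ + r)/(d² + r² + 2dr cosθ).
d² + r² + 2dr cosθ = |CA|² = 0.0390784 m²;  d cosθ + r = +0.13937 m.
|ω_lever| = |0.0594·24.94·+0.13937| / 0.0390784 = 5.2842 rad/s.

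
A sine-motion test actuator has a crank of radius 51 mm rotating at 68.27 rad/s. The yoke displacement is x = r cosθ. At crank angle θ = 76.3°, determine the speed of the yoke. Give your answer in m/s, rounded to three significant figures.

3.38

ω = 68.27 rad/s
x = r cosθ ⇒ ẋ = −rω sinθ.
|v| = rω|sinθ| = 0.051·68.27·|sin 76.3°| = 3.3827 m/s.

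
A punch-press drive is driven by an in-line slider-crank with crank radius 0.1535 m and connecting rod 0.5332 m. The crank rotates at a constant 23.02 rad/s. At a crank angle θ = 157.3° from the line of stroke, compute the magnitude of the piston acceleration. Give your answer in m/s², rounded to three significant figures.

ω = 23.02 rad/s
x(θ) = r cosθ + √(L² − r² sin²θ); with ω constant, a = ω²·d²x/dθ².
d²x/dθ² = −r cosθ − r²(cos2θ)/√u − r⁴ sin²2θ/(4u^{3/2}),  u = L² − r² sin²θ = 0.280793 m².
Substituting r = 0.1535 m, L = 0.5332 m, θ = 157.3°: d²x/dθ² = +0.10992 m.
a = ω²·d²x/dθ² = (23.02)²·(+0.10992) = +58.246 m/s²;  |a| = 58.246 m/s².

58.2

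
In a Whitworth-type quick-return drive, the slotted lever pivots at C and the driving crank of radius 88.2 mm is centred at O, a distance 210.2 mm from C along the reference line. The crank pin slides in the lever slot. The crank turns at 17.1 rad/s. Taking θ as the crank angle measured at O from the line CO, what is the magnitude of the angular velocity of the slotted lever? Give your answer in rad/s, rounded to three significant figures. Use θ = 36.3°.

4.75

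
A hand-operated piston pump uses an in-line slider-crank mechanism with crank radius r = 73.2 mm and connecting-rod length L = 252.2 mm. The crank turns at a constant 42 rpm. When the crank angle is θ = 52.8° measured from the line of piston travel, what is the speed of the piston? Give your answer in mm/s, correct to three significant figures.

303

ω = 2π·42/60 = 4.398 rad/s
For an in-line slider-crank, x = r cosθ + √(L² − r² sin²θ), so v = −rω sinθ·[1 + r cosθ/√(L² − r² sin²θ)].
With r = 0.0732 m, L = 0.2522 m, θ = 52.8°: √(L² − r² sin²θ) = 0.24537 m.
v = −0.0732·4.398·0.79653·[1 + 0.0732·0.60460/0.24537] = -0.3027 m/s.
|v| = 0.3027 m/s = 302.7 mm/s.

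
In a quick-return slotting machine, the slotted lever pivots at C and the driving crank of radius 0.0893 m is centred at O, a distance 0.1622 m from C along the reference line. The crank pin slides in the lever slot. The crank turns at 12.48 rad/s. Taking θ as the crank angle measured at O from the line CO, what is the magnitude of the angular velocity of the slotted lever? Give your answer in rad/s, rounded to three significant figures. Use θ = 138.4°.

2.83

ω = 12.48 rad/s
Crank pin A relative to C: A = (d + r cosθ, r sinθ); lever angle φ = atan2(r sinθ, d + r cosθ).
Differentiating tanφ: φ̇ = rω(d cosθ + r)/(d² + r² + 2dr cosθ).
d² + r² + 2dr cosθ = |CA|² = 0.0126204 m²;  d cosθ + r = -0.031993 m.
|ω_lever| = |0.0893·12.48·-0.031993| / 0.0126204 = 2.8252 rad/s.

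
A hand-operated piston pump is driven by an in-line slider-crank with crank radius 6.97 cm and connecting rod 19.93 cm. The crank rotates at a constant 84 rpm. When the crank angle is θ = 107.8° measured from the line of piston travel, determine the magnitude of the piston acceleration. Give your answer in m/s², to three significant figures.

3.25

ω = 2π·84/60 = 8.796 rad/s
x(θ) = r cosθ + √(L² − r² sin²θ); with ω constant, a = ω²·d²x/dθ².
d²x/dθ² = −r cosθ − r²(cos2θ)/√u − r⁴ sin²2θ/(4u^{3/2}),  u = L² − r² sin²θ = 0.0353164 m².
Substituting r = 0.0697 m, L = 0.1993 m, θ = 107.8°: d²x/dθ² = +0.042025 m.
a = ω²·d²x/dθ² = (8.796)²·(+0.042025) = +3.2518 m/s²;  |a| = 3.2518 m/s².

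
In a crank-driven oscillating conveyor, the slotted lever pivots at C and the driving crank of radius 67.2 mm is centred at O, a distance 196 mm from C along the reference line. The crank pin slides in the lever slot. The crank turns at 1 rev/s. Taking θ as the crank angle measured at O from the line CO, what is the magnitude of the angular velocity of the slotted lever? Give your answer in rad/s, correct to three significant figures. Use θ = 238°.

ω = 6.283 rad/s (from 1 rev/s).
Crank pin A relative to C: A = (d + r cosθ, r sinθ); lever angle φ = atan2(r sinθ, d + r cosθ).
Differentiating tanφ: φ̇ = rω(d cosθ + r)/(d² + r² + 2dr cosθ).
d² + r² + 2dr cosθ = |CA|² = 0.0289725 m²;  d cosθ + r = -0.036664 m.
|ω_lever| = |0.0672·6.283·-0.036664| / 0.0289725 = 0.53432 rad/s.

0.534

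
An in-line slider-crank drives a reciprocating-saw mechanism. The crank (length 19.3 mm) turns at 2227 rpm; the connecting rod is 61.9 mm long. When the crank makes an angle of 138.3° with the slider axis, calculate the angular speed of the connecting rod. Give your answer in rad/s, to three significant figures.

55.5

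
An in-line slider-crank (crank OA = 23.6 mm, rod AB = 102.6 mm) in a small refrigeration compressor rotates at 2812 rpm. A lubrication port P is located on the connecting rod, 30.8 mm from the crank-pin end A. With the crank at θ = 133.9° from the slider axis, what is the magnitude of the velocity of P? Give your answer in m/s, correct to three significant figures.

ω = 294.5 rad/s.  Crank-pin speed |V_A| = rω = 6.9495 m/s, perpendicular to OA.
Rod angle: sinφ = −(r/L) sinθ ⇒ φ = -9.540°; ω_rod = −rω cosθ/√(L²−r²sin²θ) = +47.626 rad/s.
V_P = V_A + ω_rod × AP, with AP = 0.0308 m along the rod.
Components: V_Px = −rω sinθ − a·ω_rod·sinφ = -4.7644 m/s;  V_Py = rω cosθ + a·ω_rod·cosφ = -3.3722 m/s.
|V_P| = √(V_Px² + V_Py²) = 5.8371 m/s.

5.84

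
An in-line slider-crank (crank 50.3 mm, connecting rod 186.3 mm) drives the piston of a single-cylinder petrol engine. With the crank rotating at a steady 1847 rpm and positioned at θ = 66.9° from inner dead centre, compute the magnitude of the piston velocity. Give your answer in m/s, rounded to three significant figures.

9.93

ω = 2π·1847/60 = 193.4 rad/s
For an in-line slider-crank, x = r cosθ + √(L² − r² sin²θ), so v = −rω sinθ·[1 + r cosθ/√(L² − r² sin²θ)].
With r = 0.0503 m, L = 0.1863 m, θ = 66.9°: √(L² − r² sin²θ) = 0.18046 m.
v = −0.0503·193.4·0.91982·[1 + 0.0503·0.39234/0.18046] = -9.9274 m/s.
|v| = 9.9274 m/s.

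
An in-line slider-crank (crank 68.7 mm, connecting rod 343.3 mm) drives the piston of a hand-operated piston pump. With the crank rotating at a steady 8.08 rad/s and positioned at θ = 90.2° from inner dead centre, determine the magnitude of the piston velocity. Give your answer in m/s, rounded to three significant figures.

ω = 8.08 rad/s
For an in-line slider-crank, x = r cosθ + √(L² − r² sin²θ), so v = −rω sinθ·[1 + r cosθ/√(L² − r² sin²θ)].
With r = 0.0687 m, L = 0.3433 m, θ = 90.2°: √(L² − r² sin²θ) = 0.33636 m.
v = −0.0687·8.08·0.99999·[1 + 0.0687·-0.00349/0.33636] = -0.5547 m/s.
|v| = 0.5547 m/s.

0.555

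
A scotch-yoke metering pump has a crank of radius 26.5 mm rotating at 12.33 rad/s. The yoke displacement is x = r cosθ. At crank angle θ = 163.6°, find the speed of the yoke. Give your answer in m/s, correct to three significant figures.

0.0923

ω = 12.33 rad/s
x = r cosθ ⇒ ẋ = −rω sinθ.
|v| = rω|sinθ| = 0.0265·12.33·|sin 163.6°| = 0.092254 m/s.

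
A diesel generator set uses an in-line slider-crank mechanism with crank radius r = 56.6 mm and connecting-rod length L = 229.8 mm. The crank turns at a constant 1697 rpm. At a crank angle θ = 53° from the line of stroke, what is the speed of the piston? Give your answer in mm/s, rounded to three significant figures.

9250

ω = 2π·1697/60 = 177.7 rad/s
For an in-line slider-crank, x = r cosθ + √(L² − r² sin²θ), so v = −rω sinθ·[1 + r cosθ/√(L² − r² sin²θ)].
With r = 0.0566 m, L = 0.2298 m, θ = 53°: √(L² − r² sin²θ) = 0.22531 m.
v = −0.0566·177.7·0.79864·[1 + 0.0566·0.60182/0.22531] = -9.2474 m/s.
|v| = 9.2474 m/s = 9247.4 mm/s.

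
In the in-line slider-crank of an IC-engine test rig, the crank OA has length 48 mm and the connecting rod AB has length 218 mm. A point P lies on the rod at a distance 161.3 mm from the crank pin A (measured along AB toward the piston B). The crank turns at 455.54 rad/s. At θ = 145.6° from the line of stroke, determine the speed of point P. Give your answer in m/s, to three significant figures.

11.7

ω = 455.5 rad/s.  Crank-pin speed |V_A| = rω = 21.866 m/s, perpendicular to OA.
Rod angle: sinφ = −(r/L) sinθ ⇒ φ = -7.146°; ω_rod = −rω cosθ/√(L²−r²sin²θ) = +83.409 rad/s.
V_P = V_A + ω_rod × AP, with AP = 0.1613 m along the rod.
Components: V_Px = −rω sinθ − a·ω_rod·sinφ = -10.68 m/s;  V_Py = rω cosθ + a·ω_rod·cosφ = -4.6925 m/s.
|V_P| = √(V_Px² + V_Py²) = 11.665 m/s.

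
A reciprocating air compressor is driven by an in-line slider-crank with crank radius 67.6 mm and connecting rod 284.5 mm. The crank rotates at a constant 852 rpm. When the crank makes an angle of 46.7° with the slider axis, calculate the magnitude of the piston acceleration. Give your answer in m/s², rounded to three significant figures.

363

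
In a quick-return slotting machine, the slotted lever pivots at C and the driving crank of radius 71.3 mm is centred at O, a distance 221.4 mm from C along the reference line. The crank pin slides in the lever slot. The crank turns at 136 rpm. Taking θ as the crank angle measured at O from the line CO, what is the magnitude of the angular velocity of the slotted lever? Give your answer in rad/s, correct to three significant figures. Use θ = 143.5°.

3.77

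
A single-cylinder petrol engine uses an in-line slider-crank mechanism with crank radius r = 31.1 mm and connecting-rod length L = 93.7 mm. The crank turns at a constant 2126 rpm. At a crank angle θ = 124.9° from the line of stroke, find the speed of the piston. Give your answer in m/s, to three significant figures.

4.56

ω = 2π·2126/60 = 222.6 rad/s
For an in-line slider-crank, x = r cosθ + √(L² − r² sin²θ), so v = −rω sinθ·[1 + r cosθ/√(L² − r² sin²θ)].
With r = 0.0311 m, L = 0.0937 m, θ = 124.9°: √(L² − r² sin²θ) = 0.090162 m.
v = −0.0311·222.6·0.82015·[1 + 0.0311·-0.57215/0.090162] = -4.558 m/s.
|v| = 4.558 m/s.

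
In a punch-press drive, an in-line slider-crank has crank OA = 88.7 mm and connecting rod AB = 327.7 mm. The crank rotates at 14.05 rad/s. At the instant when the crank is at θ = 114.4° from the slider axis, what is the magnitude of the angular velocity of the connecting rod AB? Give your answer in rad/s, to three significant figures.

ω = 14.05 rad/s
The rod makes angle φ with the slider axis where L sinφ = r sinθ; differentiating, L cosφ·φ̇ = r ω cosθ.
L cosφ = √(L² − r² sin²θ) = 0.31759 m.
|ω_rod| = r ω |cosθ| / √(L² − r² sin²θ) = 0.0887·14.05·0.41310/0.31759 = 1.621 rad/s.

1.62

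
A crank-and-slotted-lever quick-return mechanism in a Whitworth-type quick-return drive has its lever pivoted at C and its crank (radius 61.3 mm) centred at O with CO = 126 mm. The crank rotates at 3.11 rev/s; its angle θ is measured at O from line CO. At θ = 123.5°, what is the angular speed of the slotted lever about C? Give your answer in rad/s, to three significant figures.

ω = 19.54 rad/s (from 3.11 rev/s).
Crank pin A relative to C: A = (d + r cosθ, r sinθ); lever angle φ = atan2(r sinθ, d + r cosθ).
Differentiating tanφ: φ̇ = rω(d cosθ + r)/(d² + r² + 2dr cosθ).
d² + r² + 2dr cosθ = |CA|² = 0.0111076 m²;  d cosθ + r = -0.0082441 m.
|ω_lever| = |0.0613·19.54·-0.0082441| / 0.0111076 = 0.88904 rad/s.

0.889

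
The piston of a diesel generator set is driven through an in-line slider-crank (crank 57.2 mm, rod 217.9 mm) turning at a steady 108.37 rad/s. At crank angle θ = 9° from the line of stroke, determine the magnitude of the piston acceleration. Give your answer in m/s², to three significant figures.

832

ω = 108.4 rad/s
x(θ) = r cosθ + √(L² − r² sin²θ); with ω constant, a = ω²·d²x/dθ².
d²x/dθ² = −r cosθ − r²(cos2θ)/√u − r⁴ sin²2θ/(4u^{3/2}),  u = L² − r² sin²θ = 0.0474003 m².
Substituting r = 0.0572 m, L = 0.2179 m, θ = 9°: d²x/dθ² = -0.070813 m.
a = ω²·d²x/dθ² = (108.4)²·(-0.070813) = -831.63 m/s²;  |a| = 831.63 m/s².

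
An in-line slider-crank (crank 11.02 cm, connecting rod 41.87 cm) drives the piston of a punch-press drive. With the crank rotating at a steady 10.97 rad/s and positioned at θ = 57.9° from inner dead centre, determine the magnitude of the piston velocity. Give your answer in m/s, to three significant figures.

1.17

ω = 10.97 rad/s
For an in-line slider-crank, x = r cosθ + √(L² − r² sin²θ), so v = −rω sinθ·[1 + r cosθ/√(L² − r² sin²θ)].
With r = 0.1102 m, L = 0.4187 m, θ = 57.9°: √(L² − r² sin²θ) = 0.40816 m.
v = −0.1102·10.97·0.84712·[1 + 0.1102·0.53140/0.40816] = -1.171 m/s.
|v| = 1.171 m/s.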